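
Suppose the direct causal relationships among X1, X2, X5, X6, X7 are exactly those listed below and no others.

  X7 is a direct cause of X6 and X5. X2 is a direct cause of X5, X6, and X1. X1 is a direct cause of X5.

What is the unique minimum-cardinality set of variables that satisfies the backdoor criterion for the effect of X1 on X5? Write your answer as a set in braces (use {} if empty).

Variables eligible for adjustment (non-descendants of X1, excluding X1 and X5): {X2, X6, X7}.
Backdoor paths from X1 to X5:
  P1: X1 <- X2 -> X6 <- X7 -> X5
  P2: X1 <- X2 -> X5
The empty set is not sufficient: P2 (X1 <- X2 -> X5) has no collider blocking it and no conditioned non-collider, so it is open.
Try {X2}:
  P1: blocked at fork node X2 ∈ conditioning set.
  P2: blocked at fork node X2 ∈ conditioning set.
{X2} contains no descendant of X1 and blocks every backdoor path.
No other singleton works — e.g. {X7} leaves P2 open — so {X2} is the unique smallest valid adjustment set.

{X2}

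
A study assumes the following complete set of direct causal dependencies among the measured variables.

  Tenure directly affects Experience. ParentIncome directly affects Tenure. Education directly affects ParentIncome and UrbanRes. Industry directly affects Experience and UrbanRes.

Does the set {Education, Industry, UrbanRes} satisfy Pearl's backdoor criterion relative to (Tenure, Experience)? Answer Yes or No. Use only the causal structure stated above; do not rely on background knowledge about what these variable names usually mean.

Backdoor paths from Tenure to Experience (paths whose first edge points into Tenure):
  P1: Tenure <- ParentIncome <- Education -> UrbanRes <- Industry -> Experience
Condition 1 (no descendant of Tenure in the set): holds — descendants of Tenure are {Experience}; none are in {Education, Industry, UrbanRes}.
Condition 2 (every backdoor path blocked by {Education, Industry, UrbanRes}):
  P1: blocked at fork node Education ∈ conditioning set.
{Education, Industry, UrbanRes} satisfies the backdoor criterion.

Yes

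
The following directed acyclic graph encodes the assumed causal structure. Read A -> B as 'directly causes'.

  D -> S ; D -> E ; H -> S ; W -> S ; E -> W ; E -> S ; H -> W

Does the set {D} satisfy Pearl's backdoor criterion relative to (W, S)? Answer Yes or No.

No

Backdoor paths from W to S (paths whose first edge points into W):
  P1: W <- H -> S
  P2: W <- E <- D -> S
  P3: W <- E -> S
Condition 1 (no descendant of W in the set): holds — descendants of W are {S}; none are in {D}.
Condition 2 (every backdoor path blocked by {D}):
  P1: open — no interior node is in the conditioning set.
  P2: blocked at fork node D ∈ conditioning set.
  P3: open — no interior node is in the conditioning set.
{D} does not satisfy the backdoor criterion.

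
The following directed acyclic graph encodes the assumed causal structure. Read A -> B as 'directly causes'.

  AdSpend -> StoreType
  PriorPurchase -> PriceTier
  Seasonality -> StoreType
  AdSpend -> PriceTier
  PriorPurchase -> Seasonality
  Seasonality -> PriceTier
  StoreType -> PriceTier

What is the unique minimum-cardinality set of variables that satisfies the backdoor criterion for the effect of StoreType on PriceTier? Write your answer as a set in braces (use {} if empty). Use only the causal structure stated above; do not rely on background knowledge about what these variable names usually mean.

Variables eligible for adjustment (non-descendants of StoreType, excluding StoreType and PriceTier): {AdSpend, PriorPurchase, Seasonality}.
Backdoor paths from StoreType to PriceTier:
  P1: StoreType <- Seasonality <- PriorPurchase -> PriceTier
  P2: StoreType <- Seasonality -> PriceTier
  P3: StoreType <- AdSpend -> PriceTier
The empty set is not sufficient: P1 (StoreType <- Seasonality <- PriorPurchase -> PriceTier) has no collider blocking it and no conditioned non-collider, so it is open.
Try {AdSpend, Seasonality}:
  P1: blocked at chain node Seasonality ∈ conditioning set.
  P2: blocked at fork node Seasonality ∈ conditioning set.
  P3: blocked at fork node AdSpend ∈ conditioning set.
{AdSpend, Seasonality} contains no descendant of StoreType and blocks every backdoor path.
Every element of {AdSpend, Seasonality} is needed (dropping AdSpend leaves P3 open; dropping Seasonality leaves P1 open), so no proper subset is valid.
Among all size-2 subsets of the eligible variables, only {AdSpend, Seasonality} blocks every backdoor path, so it is the unique smallest valid adjustment set.

{AdSpend, Seasonality}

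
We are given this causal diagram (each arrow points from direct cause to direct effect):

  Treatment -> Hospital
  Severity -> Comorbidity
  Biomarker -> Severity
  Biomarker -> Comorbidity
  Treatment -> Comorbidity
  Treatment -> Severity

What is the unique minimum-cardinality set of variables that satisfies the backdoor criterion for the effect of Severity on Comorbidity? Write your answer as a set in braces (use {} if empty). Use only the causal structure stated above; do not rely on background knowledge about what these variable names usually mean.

{Biomarker, Treatment}

Variables eligible for adjustment (non-descendants of Severity, excluding Severity and Comorbidity): {Biomarker, Hospital, Treatment}.
Backdoor paths from Severity to Comorbidity:
  P1: Severity <- Treatment -> Comorbidity
  P2: Severity <- Biomarker -> Comorbidity
The empty set is not sufficient: P1 (Severity <- Treatment -> Comorbidity) has no collider blocking it and no conditioned non-collider, so it is open.
Try {Biomarker, Treatment}:
  P1: blocked at fork node Treatment ∈ conditioning set.
  P2: blocked at fork node Biomarker ∈ conditioning set.
{Biomarker, Treatment} contains no descendant of Severity and blocks every backdoor path.
Every element of {Biomarker, Treatment} is needed (dropping Biomarker leaves P2 open; dropping Treatment leaves P1 open), so no proper subset is valid.
Among all size-2 subsets of the eligible variables, only {Biomarker, Treatment} blocks every backdoor path, so it is the unique smallest valid adjustment set.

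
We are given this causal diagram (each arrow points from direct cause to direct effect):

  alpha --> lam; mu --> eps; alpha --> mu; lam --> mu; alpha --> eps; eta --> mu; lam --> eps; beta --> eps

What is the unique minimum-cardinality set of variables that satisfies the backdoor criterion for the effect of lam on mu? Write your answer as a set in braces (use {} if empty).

{alpha}

Variables eligible for adjustment (non-descendants of lam, excluding lam and mu): {alpha, beta, eta}.
Backdoor paths from lam to mu:
  P1: lam <- alpha -> mu
  P2: lam <- alpha -> eps <- mu
The empty set is not sufficient: P1 (lam <- alpha -> mu) has no collider blocking it and no conditioned non-collider, so it is open.
Try {alpha}:
  P1: blocked at fork node alpha ∈ conditioning set.
  P2: blocked at fork node alpha ∈ conditioning set.
{alpha} contains no descendant of lam and blocks every backdoor path.
No other singleton works — e.g. {eta} leaves P1 open — so {alpha} is the unique smallest valid adjustment set.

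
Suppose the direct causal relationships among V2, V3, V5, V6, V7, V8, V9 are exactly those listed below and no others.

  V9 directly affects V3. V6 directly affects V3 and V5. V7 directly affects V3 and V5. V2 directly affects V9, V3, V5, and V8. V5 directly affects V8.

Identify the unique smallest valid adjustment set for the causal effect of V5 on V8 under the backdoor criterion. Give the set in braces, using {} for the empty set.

Variables eligible for adjustment (non-descendants of V5, excluding V5 and V8): {V2, V3, V6, V7, V9}.
Backdoor paths from V5 to V8:
  P1: V5 <- V6 -> V3 <- V2 -> V8
  P2: V5 <- V6 -> V3 <- V9 <- V2 -> V8
  P3: V5 <- V7 -> V3 <- V2 -> V8
  P4: V5 <- V7 -> V3 <- V9 <- V2 -> V8
  P5: V5 <- V2 -> V8
The empty set is not sufficient: P5 (V5 <- V2 -> V8) has no collider blocking it and no conditioned non-collider, so it is open.
Try {V2}:
  P1: blocked at collider V3 (neither it nor any descendant is in the conditioning set).
  P2: blocked at collider V3 (neither it nor any descendant is in the conditioning set).
  P3: blocked at collider V3 (neither it nor any descendant is in the conditioning set).
  P4: blocked at collider V3 (neither it nor any descendant is in the conditioning set).
  P5: blocked at fork node V2 ∈ conditioning set.
{V2} contains no descendant of V5 and blocks every backdoor path.
No other singleton works — e.g. {V6} leaves P5 open — so {V2} is the unique smallest valid adjustment set.

{V2}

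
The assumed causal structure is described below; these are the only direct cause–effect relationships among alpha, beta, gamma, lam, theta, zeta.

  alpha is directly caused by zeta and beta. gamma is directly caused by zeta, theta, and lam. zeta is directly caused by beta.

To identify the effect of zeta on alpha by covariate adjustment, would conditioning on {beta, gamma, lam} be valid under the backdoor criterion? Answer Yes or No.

No

Backdoor paths from zeta to alpha (paths whose first edge points into zeta):
  P1: zeta <- beta -> alpha
Condition 1 (no descendant of zeta in the set): FAILS — gamma is a descendant of zeta.
Condition 2 (every backdoor path blocked by {beta, gamma, lam}):
  P1: blocked at fork node beta ∈ conditioning set.
{beta, gamma, lam} does not satisfy the backdoor criterion.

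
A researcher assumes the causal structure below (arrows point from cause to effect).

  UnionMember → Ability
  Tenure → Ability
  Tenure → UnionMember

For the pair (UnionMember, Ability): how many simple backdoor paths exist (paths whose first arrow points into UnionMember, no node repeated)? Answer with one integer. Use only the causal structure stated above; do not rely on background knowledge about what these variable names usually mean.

A backdoor path from UnionMember to Ability is any simple undirected path whose first edge points into UnionMember (i.e. leaves UnionMember via a parent).
Parents of UnionMember: {Tenure}.
Enumerating:
  P1: UnionMember <- Tenure -> Ability
That exhausts the simple backdoor paths. Count: 1.

1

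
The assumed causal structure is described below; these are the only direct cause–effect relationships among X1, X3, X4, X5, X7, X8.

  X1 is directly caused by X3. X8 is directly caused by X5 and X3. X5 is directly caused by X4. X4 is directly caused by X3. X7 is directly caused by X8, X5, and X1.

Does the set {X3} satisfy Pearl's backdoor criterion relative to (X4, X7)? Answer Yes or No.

Backdoor paths from X4 to X7 (paths whose first edge points into X4):
  P1: X4 <- X3 -> X8 <- X5 -> X7
  P2: X4 <- X3 -> X8 -> X7
  P3: X4 <- X3 -> X1 -> X7
Condition 1 (no descendant of X4 in the set): holds — descendants of X4 are {X5, X7, X8}; none are in {X3}.
Condition 2 (every backdoor path blocked by {X3}):
  P1: blocked at fork node X3 ∈ conditioning set.
  P2: blocked at fork node X3 ∈ conditioning set.
  P3: blocked at fork node X3 ∈ conditioning set.
{X3} satisfies the backdoor criterion.

Yes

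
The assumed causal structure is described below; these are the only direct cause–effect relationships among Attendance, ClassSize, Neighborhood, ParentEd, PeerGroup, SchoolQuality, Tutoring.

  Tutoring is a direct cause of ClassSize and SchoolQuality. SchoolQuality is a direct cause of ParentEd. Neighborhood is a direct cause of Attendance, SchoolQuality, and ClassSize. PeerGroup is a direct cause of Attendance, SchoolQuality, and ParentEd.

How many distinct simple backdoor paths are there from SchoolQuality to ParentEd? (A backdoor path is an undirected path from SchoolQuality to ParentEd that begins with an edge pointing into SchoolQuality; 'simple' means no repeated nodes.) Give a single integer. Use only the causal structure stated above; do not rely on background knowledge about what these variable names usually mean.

3

A backdoor path from SchoolQuality to ParentEd is any simple undirected path whose first edge points into SchoolQuality (i.e. leaves SchoolQuality via a parent).
Parents of SchoolQuality: {Neighborhood, PeerGroup, Tutoring}.
Enumerating:
  P1: SchoolQuality <- Neighborhood -> Attendance <- PeerGroup -> ParentEd
  P2: SchoolQuality <- PeerGroup -> ParentEd
  P3: SchoolQuality <- Tutoring -> ClassSize <- Neighborhood -> Attendance <- PeerGroup -> ParentEd
That exhausts the simple backdoor paths. Count: 3.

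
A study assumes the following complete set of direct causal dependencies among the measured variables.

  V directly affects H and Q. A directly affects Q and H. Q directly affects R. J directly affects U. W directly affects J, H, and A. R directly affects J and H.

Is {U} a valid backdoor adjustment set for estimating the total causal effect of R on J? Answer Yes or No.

No

Backdoor paths from R to J (paths whose first edge points into R):
  P1: R <- Q <- V -> H <- W -> J
  P2: R <- Q <- V -> H <- A <- W -> J
  P3: R <- Q <- A <- W -> J
  P4: R <- Q <- A -> H <- W -> J
Condition 1 (no descendant of R in the set): FAILS — U is a descendant of R.
Condition 2 (every backdoor path blocked by {U}):
  P1: blocked at collider H (neither it nor any descendant is in the conditioning set).
  P2: blocked at collider H (neither it nor any descendant is in the conditioning set).
  P3: open — no interior node is in the conditioning set.
  P4: blocked at collider H (neither it nor any descendant is in the conditioning set).
{U} does not satisfy the backdoor criterion.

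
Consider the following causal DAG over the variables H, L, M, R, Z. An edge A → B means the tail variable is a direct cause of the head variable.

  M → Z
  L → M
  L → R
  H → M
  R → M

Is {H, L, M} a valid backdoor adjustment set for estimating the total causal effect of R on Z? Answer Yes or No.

No

Backdoor paths from R to Z (paths whose first edge points into R):
  P1: R <- L -> M -> Z
Condition 1 (no descendant of R in the set): FAILS — M is a descendant of R.
Condition 2 (every backdoor path blocked by {H, L, M}):
  P1: blocked at fork node L ∈ conditioning set.
{H, L, M} does not satisfy the backdoor criterion.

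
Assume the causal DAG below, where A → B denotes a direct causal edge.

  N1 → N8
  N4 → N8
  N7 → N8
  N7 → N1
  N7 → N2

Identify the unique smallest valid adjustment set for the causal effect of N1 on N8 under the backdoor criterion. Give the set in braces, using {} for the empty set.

Variables eligible for adjustment (non-descendants of N1, excluding N1 and N8): {N2, N4, N7}.
Backdoor paths from N1 to N8:
  P1: N1 <- N7 -> N8
The empty set is not sufficient: P1 (N1 <- N7 -> N8) has no collider blocking it and no conditioned non-collider, so it is open.
Try {N7}:
  P1: blocked at fork node N7 ∈ conditioning set.
{N7} contains no descendant of N1 and blocks every backdoor path.
No other singleton works — e.g. {N4} leaves P1 open — so {N7} is the unique smallest valid adjustment set.

{N7}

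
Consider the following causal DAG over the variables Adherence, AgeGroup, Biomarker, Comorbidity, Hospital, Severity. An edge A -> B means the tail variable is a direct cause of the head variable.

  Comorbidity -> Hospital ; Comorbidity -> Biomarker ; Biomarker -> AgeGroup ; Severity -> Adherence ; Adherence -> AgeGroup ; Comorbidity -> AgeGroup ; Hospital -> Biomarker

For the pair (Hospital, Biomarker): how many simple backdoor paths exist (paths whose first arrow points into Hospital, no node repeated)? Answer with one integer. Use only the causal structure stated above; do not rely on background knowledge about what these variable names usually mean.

A backdoor path from Hospital to Biomarker is any simple undirected path whose first edge points into Hospital (i.e. leaves Hospital via a parent).
Parents of Hospital: {Comorbidity}.
Enumerating:
  P1: Hospital <- Comorbidity -> Biomarker
  P2: Hospital <- Comorbidity -> AgeGroup <- Biomarker
That exhausts the simple backdoor paths. Count: 2.

2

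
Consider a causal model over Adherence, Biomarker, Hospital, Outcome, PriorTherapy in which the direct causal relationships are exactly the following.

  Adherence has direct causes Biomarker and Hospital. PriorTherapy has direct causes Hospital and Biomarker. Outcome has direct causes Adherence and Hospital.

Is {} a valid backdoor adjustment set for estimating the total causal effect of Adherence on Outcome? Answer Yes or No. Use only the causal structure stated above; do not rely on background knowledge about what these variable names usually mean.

No

Backdoor paths from Adherence to Outcome (paths whose first edge points into Adherence):
  P1: Adherence <- Hospital -> Outcome
  P2: Adherence <- Biomarker -> PriorTherapy <- Hospital -> Outcome
Condition 1 (no descendant of Adherence in the set): holds — descendants of Adherence are {Outcome}; none are in {}.
Condition 2 (every backdoor path blocked by {}):
  P1: open — no interior node is in the conditioning set.
  P2: blocked at collider PriorTherapy (neither it nor any descendant is in the conditioning set).
{} does not satisfy the backdoor criterion.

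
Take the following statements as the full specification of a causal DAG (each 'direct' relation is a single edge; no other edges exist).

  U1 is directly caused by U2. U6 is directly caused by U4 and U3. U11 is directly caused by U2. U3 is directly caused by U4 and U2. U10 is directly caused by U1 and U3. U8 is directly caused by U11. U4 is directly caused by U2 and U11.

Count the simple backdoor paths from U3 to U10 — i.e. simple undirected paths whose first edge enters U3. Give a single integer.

A backdoor path from U3 to U10 is any simple undirected path whose first edge points into U3 (i.e. leaves U3 via a parent).
Parents of U3: {U2, U4}.
Enumerating:
  P1: U3 <- U2 -> U1 -> U10
  P2: U3 <- U4 <- U2 -> U1 -> U10
  P3: U3 <- U4 <- U11 <- U2 -> U1 -> U10
That exhausts the simple backdoor paths. Count: 3.

3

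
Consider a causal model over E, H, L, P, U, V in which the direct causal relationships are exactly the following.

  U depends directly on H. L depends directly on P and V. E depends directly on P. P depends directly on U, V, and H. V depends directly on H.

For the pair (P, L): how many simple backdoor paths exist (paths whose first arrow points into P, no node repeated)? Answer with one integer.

3

A backdoor path from P to L is any simple undirected path whose first edge points into P (i.e. leaves P via a parent).
Parents of P: {H, U, V}.
Enumerating:
  P1: P <- H -> V -> L
  P2: P <- U <- H -> V -> L
  P3: P <- V -> L
That exhausts the simple backdoor paths. Count: 3.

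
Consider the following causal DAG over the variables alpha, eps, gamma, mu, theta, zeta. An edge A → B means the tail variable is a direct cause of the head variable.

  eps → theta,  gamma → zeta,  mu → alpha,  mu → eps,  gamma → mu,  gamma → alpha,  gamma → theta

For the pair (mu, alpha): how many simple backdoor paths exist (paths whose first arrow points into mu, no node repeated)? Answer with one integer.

A backdoor path from mu to alpha is any simple undirected path whose first edge points into mu (i.e. leaves mu via a parent).
Parents of mu: {gamma}.
Enumerating:
  P1: mu <- gamma -> alpha
That exhausts the simple backdoor paths. Count: 1.

1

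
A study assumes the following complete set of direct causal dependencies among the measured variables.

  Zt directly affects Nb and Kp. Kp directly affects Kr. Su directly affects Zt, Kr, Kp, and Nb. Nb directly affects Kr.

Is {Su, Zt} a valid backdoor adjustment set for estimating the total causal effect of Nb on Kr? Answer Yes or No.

Backdoor paths from Nb to Kr (paths whose first edge points into Nb):
  P1: Nb <- Su -> Zt -> Kp -> Kr
  P2: Nb <- Su -> Kp -> Kr
  P3: Nb <- Su -> Kr
  P4: Nb <- Zt <- Su -> Kp -> Kr
  P5: Nb <- Zt <- Su -> Kr
  P6: Nb <- Zt -> Kp <- Su -> Kr
  P7: Nb <- Zt -> Kp -> Kr
Condition 1 (no descendant of Nb in the set): holds — descendants of Nb are {Kr}; none are in {Su, Zt}.
Condition 2 (every backdoor path blocked by {Su, Zt}):
  P1: blocked at fork node Su ∈ conditioning set.
  P2: blocked at fork node Su ∈ conditioning set.
  P3: blocked at fork node Su ∈ conditioning set.
  P4: blocked at chain node Zt ∈ conditioning set.
  P5: blocked at chain node Zt ∈ conditioning set.
  P6: blocked at fork node Zt ∈ conditioning set.
  P7: blocked at fork node Zt ∈ conditioning set.
{Su, Zt} satisfies the backdoor criterion.

Yes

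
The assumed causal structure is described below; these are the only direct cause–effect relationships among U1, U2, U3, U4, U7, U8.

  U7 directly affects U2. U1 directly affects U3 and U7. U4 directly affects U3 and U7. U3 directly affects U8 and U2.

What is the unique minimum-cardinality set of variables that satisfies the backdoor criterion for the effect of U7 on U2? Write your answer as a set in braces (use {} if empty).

Variables eligible for adjustment (non-descendants of U7, excluding U7 and U2): {U1, U3, U4, U8}.
Backdoor paths from U7 to U2:
  P1: U7 <- U1 -> U3 -> U2
  P2: U7 <- U4 -> U3 -> U2
The empty set is not sufficient: P1 (U7 <- U1 -> U3 -> U2) has no collider blocking it and no conditioned non-collider, so it is open.
Try {U3}:
  P1: blocked at chain node U3 ∈ conditioning set.
  P2: blocked at chain node U3 ∈ conditioning set.
{U3} contains no descendant of U7 and blocks every backdoor path.
No other singleton works — e.g. {U1} leaves P2 open — so {U3} is the unique smallest valid adjustment set.

{U3}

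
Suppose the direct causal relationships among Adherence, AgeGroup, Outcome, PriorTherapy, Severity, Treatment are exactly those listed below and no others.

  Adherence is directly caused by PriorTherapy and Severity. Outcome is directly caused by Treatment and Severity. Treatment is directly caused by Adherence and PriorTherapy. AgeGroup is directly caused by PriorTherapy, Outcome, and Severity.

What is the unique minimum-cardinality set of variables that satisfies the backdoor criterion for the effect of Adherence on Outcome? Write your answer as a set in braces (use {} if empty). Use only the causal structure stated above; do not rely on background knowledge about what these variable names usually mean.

{PriorTherapy, Severity}

Variables eligible for adjustment (non-descendants of Adherence, excluding Adherence and Outcome): {PriorTherapy, Severity}.
Backdoor paths from Adherence to Outcome:
  P1: Adherence <- Severity -> Outcome
  P2: Adherence <- Severity -> AgeGroup <- PriorTherapy -> Treatment -> Outcome
  P3: Adherence <- Severity -> AgeGroup <- Outcome
  P4: Adherence <- PriorTherapy -> Treatment -> Outcome
  P5: Adherence <- PriorTherapy -> AgeGroup <- Severity -> Outcome
  P6: Adherence <- PriorTherapy -> AgeGroup <- Outcome
The empty set is not sufficient: P1 (Adherence <- Severity -> Outcome) has no collider blocking it and no conditioned non-collider, so it is open.
Try {PriorTherapy, Severity}:
  P1: blocked at fork node Severity ∈ conditioning set.
  P2: blocked at fork node Severity ∈ conditioning set.
  P3: blocked at fork node Severity ∈ conditioning set.
  P4: blocked at fork node PriorTherapy ∈ conditioning set.
  P5: blocked at fork node PriorTherapy ∈ conditioning set.
  P6: blocked at fork node PriorTherapy ∈ conditioning set.
{PriorTherapy, Severity} contains no descendant of Adherence and blocks every backdoor path.
Every element of {PriorTherapy, Severity} is needed (dropping PriorTherapy leaves P4 open; dropping Severity leaves P1 open), so no proper subset is valid.
Among all size-2 subsets of the eligible variables, only {PriorTherapy, Severity} blocks every backdoor path, so it is the unique smallest valid adjustment set.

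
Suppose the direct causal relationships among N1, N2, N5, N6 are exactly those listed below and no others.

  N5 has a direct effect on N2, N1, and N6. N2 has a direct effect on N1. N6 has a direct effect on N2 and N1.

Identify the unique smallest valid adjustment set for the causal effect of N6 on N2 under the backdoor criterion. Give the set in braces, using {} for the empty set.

{N5}

Variables eligible for adjustment (non-descendants of N6, excluding N6 and N2): {N5}.
Backdoor paths from N6 to N2:
  P1: N6 <- N5 -> N2
  P2: N6 <- N5 -> N1 <- N2
The empty set is not sufficient: P1 (N6 <- N5 -> N2) has no collider blocking it and no conditioned non-collider, so it is open.
Try {N5}:
  P1: blocked at fork node N5 ∈ conditioning set.
  P2: blocked at fork node N5 ∈ conditioning set.
{N5} contains no descendant of N6 and blocks every backdoor path.
{N5} is the unique smallest valid adjustment set.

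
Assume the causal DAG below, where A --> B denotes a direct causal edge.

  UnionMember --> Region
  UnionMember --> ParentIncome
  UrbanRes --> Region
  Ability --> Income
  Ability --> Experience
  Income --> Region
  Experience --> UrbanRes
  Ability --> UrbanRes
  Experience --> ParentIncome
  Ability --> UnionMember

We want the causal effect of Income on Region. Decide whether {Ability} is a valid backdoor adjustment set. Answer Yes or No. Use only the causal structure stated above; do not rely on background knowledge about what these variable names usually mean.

Yes

Backdoor paths from Income to Region (paths whose first edge points into Income):
  P1: Income <- Ability -> Experience -> UrbanRes -> Region
  P2: Income <- Ability -> Experience -> ParentIncome <- UnionMember -> Region
  P3: Income <- Ability -> UrbanRes <- Experience -> ParentIncome <- UnionMember -> Region
  P4: Income <- Ability -> UrbanRes -> Region
  P5: Income <- Ability -> UnionMember -> Region
  P6: Income <- Ability -> UnionMember -> ParentIncome <- Experience -> UrbanRes -> Region
Condition 1 (no descendant of Income in the set): holds — descendants of Income are {Region}; none are in {Ability}.
Condition 2 (every backdoor path blocked by {Ability}):
  P1: blocked at fork node Ability ∈ conditioning set.
  P2: blocked at fork node Ability ∈ conditioning set.
  P3: blocked at fork node Ability ∈ conditioning set.
  P4: blocked at fork node Ability ∈ conditioning set.
  P5: blocked at fork node Ability ∈ conditioning set.
  P6: blocked at fork node Ability ∈ conditioning set.
{Ability} satisfies the backdoor criterion.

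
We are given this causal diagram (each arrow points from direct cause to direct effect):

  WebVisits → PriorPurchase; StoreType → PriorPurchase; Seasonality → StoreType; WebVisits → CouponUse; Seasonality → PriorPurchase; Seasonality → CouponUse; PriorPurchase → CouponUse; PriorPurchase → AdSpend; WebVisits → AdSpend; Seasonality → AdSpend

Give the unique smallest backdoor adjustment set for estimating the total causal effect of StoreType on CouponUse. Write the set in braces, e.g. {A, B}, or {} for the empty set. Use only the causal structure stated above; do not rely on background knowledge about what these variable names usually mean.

Variables eligible for adjustment (non-descendants of StoreType, excluding StoreType and CouponUse): {Seasonality, WebVisits}.
Backdoor paths from StoreType to CouponUse:
  P1: StoreType <- Seasonality -> PriorPurchase <- WebVisits -> CouponUse
  P2: StoreType <- Seasonality -> PriorPurchase -> AdSpend <- WebVisits -> CouponUse
  P3: StoreType <- Seasonality -> PriorPurchase -> CouponUse
  P4: StoreType <- Seasonality -> AdSpend <- WebVisits -> PriorPurchase -> CouponUse
  P5: StoreType <- Seasonality -> AdSpend <- WebVisits -> CouponUse
  P6: StoreType <- Seasonality -> AdSpend <- PriorPurchase <- WebVisits -> CouponUse
  P7: StoreType <- Seasonality -> AdSpend <- PriorPurchase -> CouponUse
  P8: StoreType <- Seasonality -> CouponUse
The empty set is not sufficient: P3 (StoreType <- Seasonality -> PriorPurchase -> CouponUse) has no collider blocking it and no conditioned non-collider, so it is open.
Try {Seasonality}:
  P1: blocked at fork node Seasonality ∈ conditioning set.
  P2: blocked at fork node Seasonality ∈ conditioning set.
  P3: blocked at fork node Seasonality ∈ conditioning set.
  P4: blocked at fork node Seasonality ∈ conditioning set.
  P5: blocked at fork node Seasonality ∈ conditioning set.
  P6: blocked at fork node Seasonality ∈ conditioning set.
  P7: blocked at fork node Seasonality ∈ conditioning set.
  P8: blocked at fork node Seasonality ∈ conditioning set.
{Seasonality} contains no descendant of StoreType and blocks every backdoor path.
No other singleton works — e.g. {WebVisits} leaves P3 open — so {Seasonality} is the unique smallest valid adjustment set.

{Seasonality}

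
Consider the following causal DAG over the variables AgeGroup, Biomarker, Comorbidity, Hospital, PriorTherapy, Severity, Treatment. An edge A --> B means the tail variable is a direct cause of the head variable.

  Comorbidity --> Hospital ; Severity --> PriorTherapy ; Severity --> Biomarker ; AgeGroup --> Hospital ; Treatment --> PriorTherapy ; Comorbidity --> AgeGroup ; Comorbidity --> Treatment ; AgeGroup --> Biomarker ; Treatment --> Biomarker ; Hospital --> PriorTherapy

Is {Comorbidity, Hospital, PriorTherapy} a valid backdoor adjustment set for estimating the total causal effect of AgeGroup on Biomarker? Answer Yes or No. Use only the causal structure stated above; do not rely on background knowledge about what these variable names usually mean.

Backdoor paths from AgeGroup to Biomarker (paths whose first edge points into AgeGroup):
  P1: AgeGroup <- Comorbidity -> Treatment -> Biomarker
  P2: AgeGroup <- Comorbidity -> Treatment -> PriorTherapy <- Severity -> Biomarker
  P3: AgeGroup <- Comorbidity -> Hospital -> PriorTherapy <- Treatment -> Biomarker
  P4: AgeGroup <- Comorbidity -> Hospital -> PriorTherapy <- Severity -> Biomarker
Condition 1 (no descendant of AgeGroup in the set): FAILS — Hospital and PriorTherapy are descendants of AgeGroup.
Condition 2 (every backdoor path blocked by {Comorbidity, Hospital, PriorTherapy}):
  P1: blocked at fork node Comorbidity ∈ conditioning set.
  P2: blocked at fork node Comorbidity ∈ conditioning set.
  P3: blocked at fork node Comorbidity ∈ conditioning set.
  P4: blocked at fork node Comorbidity ∈ conditioning set.
{Comorbidity, Hospital, PriorTherapy} does not satisfy the backdoor criterion.

No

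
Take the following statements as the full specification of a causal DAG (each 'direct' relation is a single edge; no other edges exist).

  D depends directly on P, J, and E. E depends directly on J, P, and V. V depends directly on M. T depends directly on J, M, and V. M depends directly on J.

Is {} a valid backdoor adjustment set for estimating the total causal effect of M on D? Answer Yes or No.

Backdoor paths from M to D (paths whose first edge points into M):
  P1: M <- J -> T <- V -> E <- P -> D
  P2: M <- J -> T <- V -> E -> D
  P3: M <- J -> E <- P -> D
  P4: M <- J -> E -> D
  P5: M <- J -> D
Condition 1 (no descendant of M in the set): holds — descendants of M are {D, E, T, V}; none are in {}.
Condition 2 (every backdoor path blocked by {}):
  P1: blocked at collider T (neither it nor any descendant is in the conditioning set).
  P2: blocked at collider T (neither it nor any descendant is in the conditioning set).
  P3: blocked at collider E (neither it nor any descendant is in the conditioning set).
  P4: open — no interior node is in the conditioning set.
  P5: open — no interior node is in the conditioning set.
{} does not satisfy the backdoor criterion.

No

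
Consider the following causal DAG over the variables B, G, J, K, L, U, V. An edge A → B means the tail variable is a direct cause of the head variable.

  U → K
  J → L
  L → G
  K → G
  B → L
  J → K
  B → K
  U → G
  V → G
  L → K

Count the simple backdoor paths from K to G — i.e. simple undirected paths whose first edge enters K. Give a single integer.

4

A backdoor path from K to G is any simple undirected path whose first edge points into K (i.e. leaves K via a parent).
Parents of K: {B, J, L, U}.
Enumerating:
  P1: K <- B -> L -> G
  P2: K <- J -> L -> G
  P3: K <- L -> G
  P4: K <- U -> G
That exhausts the simple backdoor paths. Count: 4.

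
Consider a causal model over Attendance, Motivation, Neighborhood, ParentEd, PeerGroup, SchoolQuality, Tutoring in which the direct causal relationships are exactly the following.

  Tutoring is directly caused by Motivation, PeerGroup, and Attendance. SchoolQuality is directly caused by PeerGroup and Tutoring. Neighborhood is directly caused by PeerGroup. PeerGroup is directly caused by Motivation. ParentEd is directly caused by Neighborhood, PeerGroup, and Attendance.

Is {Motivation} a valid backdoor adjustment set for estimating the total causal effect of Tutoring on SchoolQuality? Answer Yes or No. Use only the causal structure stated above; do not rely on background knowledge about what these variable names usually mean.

No

Backdoor paths from Tutoring to SchoolQuality (paths whose first edge points into Tutoring):
  P1: Tutoring <- Attendance -> ParentEd <- PeerGroup -> SchoolQuality
  P2: Tutoring <- Attendance -> ParentEd <- Neighborhood <- PeerGroup -> SchoolQuality
  P3: Tutoring <- Motivation -> PeerGroup -> SchoolQuality
  P4: Tutoring <- PeerGroup -> SchoolQuality
Condition 1 (no descendant of Tutoring in the set): holds — descendants of Tutoring are {SchoolQuality}; none are in {Motivation}.
Condition 2 (every backdoor path blocked by {Motivation}):
  P1: blocked at collider ParentEd (neither it nor any descendant is in the conditioning set).
  P2: blocked at collider ParentEd (neither it nor any descendant is in the conditioning set).
  P3: blocked at fork node Motivation ∈ conditioning set.
  P4: open — no interior node is in the conditioning set.
{Motivation} does not satisfy the backdoor criterion.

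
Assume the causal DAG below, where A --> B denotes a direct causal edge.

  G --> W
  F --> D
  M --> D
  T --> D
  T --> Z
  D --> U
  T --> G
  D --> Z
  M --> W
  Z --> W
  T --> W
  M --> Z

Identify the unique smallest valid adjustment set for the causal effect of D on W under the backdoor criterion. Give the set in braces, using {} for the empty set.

Variables eligible for adjustment (non-descendants of D, excluding D and W): {F, G, M, T}.
Backdoor paths from D to W:
  P1: D <- M -> Z <- T -> G -> W
  P2: D <- M -> Z <- T -> W
  P3: D <- M -> Z -> W
  P4: D <- M -> W
  P5: D <- T -> Z <- M -> W
  P6: D <- T -> Z -> W
  P7: D <- T -> G -> W
  P8: D <- T -> W
The empty set is not sufficient: P3 (D <- M -> Z -> W) has no collider blocking it and no conditioned non-collider, so it is open.
Try {M, T}:
  P1: blocked at fork node M ∈ conditioning set.
  P2: blocked at fork node M ∈ conditioning set.
  P3: blocked at fork node M ∈ conditioning set.
  P4: blocked at fork node M ∈ conditioning set.
  P5: blocked at fork node T ∈ conditioning set.
  P6: blocked at fork node T ∈ conditioning set.
  P7: blocked at fork node T ∈ conditioning set.
  P8: blocked at fork node T ∈ conditioning set.
{M, T} contains no descendant of D and blocks every backdoor path.
Every element of {M, T} is needed (dropping M leaves P3 open; dropping T leaves P6 open), so no proper subset is valid.
Among all size-2 subsets of the eligible variables, only {M, T} blocks every backdoor path, so it is the unique smallest valid adjustment set.

{M, T}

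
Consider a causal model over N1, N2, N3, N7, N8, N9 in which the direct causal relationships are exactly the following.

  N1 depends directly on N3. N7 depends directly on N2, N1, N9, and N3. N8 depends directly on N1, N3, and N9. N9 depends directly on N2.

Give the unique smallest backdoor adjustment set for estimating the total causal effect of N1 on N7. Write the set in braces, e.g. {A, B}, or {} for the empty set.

{N3}

Variables eligible for adjustment (non-descendants of N1, excluding N1 and N7): {N2, N3, N9}.
Backdoor paths from N1 to N7:
  P1: N1 <- N3 -> N7
  P2: N1 <- N3 -> N8 <- N9 <- N2 -> N7
  P3: N1 <- N3 -> N8 <- N9 -> N7
The empty set is not sufficient: P1 (N1 <- N3 -> N7) has no collider blocking it and no conditioned non-collider, so it is open.
Try {N3}:
  P1: blocked at fork node N3 ∈ conditioning set.
  P2: blocked at fork node N3 ∈ conditioning set.
  P3: blocked at fork node N3 ∈ conditioning set.
{N3} contains no descendant of N1 and blocks every backdoor path.
No other singleton works — e.g. {N2} leaves P1 open — so {N3} is the unique smallest valid adjustment set.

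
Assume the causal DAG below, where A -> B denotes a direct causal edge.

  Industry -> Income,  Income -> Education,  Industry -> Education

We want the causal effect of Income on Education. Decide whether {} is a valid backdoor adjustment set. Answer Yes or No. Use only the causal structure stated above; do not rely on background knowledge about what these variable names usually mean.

No

Backdoor paths from Income to Education (paths whose first edge points into Income):
  P1: Income <- Industry -> Education
Condition 1 (no descendant of Income in the set): holds — descendants of Income are {Education}; none are in {}.
Condition 2 (every backdoor path blocked by {}):
  P1: open — no interior node is in the conditioning set.
{} does not satisfy the backdoor criterion.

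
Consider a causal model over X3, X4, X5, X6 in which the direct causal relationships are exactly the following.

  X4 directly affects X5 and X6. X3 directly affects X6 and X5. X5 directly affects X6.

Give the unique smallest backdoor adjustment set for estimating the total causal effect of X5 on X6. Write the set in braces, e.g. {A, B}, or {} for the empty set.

{X3, X4}

Variables eligible for adjustment (non-descendants of X5, excluding X5 and X6): {X3, X4}.
Backdoor paths from X5 to X6:
  P1: X5 <- X3 -> X6
  P2: X5 <- X4 -> X6
The empty set is not sufficient: P1 (X5 <- X3 -> X6) has no collider blocking it and no conditioned non-collider, so it is open.
Try {X3, X4}:
  P1: blocked at fork node X3 ∈ conditioning set.
  P2: blocked at fork node X4 ∈ conditioning set.
{X3, X4} contains no descendant of X5 and blocks every backdoor path.
Every element of {X3, X4} is needed (dropping X3 leaves P1 open; dropping X4 leaves P2 open), so no proper subset is valid.
Among all size-2 subsets of the eligible variables, only {X3, X4} blocks every backdoor path, so it is the unique smallest valid adjustment set.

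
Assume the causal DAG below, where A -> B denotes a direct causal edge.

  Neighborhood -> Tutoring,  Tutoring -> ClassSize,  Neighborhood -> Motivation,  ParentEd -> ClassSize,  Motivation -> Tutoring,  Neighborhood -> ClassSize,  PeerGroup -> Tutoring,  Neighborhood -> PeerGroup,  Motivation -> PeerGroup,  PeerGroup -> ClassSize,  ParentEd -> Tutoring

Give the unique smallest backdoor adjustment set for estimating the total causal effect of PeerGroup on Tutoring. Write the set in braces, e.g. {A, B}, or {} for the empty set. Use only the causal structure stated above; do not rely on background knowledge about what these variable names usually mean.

{Motivation, Neighborhood}

Variables eligible for adjustment (non-descendants of PeerGroup, excluding PeerGroup and Tutoring): {Motivation, Neighborhood, ParentEd}.
Backdoor paths from PeerGroup to Tutoring:
  P1: PeerGroup <- Neighborhood -> Motivation -> Tutoring
  P2: PeerGroup <- Neighborhood -> Tutoring
  P3: PeerGroup <- Neighborhood -> ClassSize <- ParentEd -> Tutoring
  P4: PeerGroup <- Neighborhood -> ClassSize <- Tutoring
  P5: PeerGroup <- Motivation <- Neighborhood -> Tutoring
  P6: PeerGroup <- Motivation <- Neighborhood -> ClassSize <- ParentEd -> Tutoring
  P7: PeerGroup <- Motivation <- Neighborhood -> ClassSize <- Tutoring
  P8: PeerGroup <- Motivation -> Tutoring
The empty set is not sufficient: P1 (PeerGroup <- Neighborhood -> Motivation -> Tutoring) has no collider blocking it and no conditioned non-collider, so it is open.
Try {Motivation, Neighborhood}:
  P1: blocked at fork node Neighborhood ∈ conditioning set.
  P2: blocked at fork node Neighborhood ∈ conditioning set.
  P3: blocked at fork node Neighborhood ∈ conditioning set.
  P4: blocked at fork node Neighborhood ∈ conditioning set.
  P5: blocked at chain node Motivation ∈ conditioning set.
  P6: blocked at chain node Motivation ∈ conditioning set.
  P7: blocked at chain node Motivation ∈ conditioning set.
  P8: blocked at fork node Motivation ∈ conditioning set.
{Motivation, Neighborhood} contains no descendant of PeerGroup and blocks every backdoor path.
Every element of {Motivation, Neighborhood} is needed (dropping Motivation leaves P8 open; dropping Neighborhood leaves P2 open), so no proper subset is valid.
Among all size-2 subsets of the eligible variables, only {Motivation, Neighborhood} blocks every backdoor path, so it is the unique smallest valid adjustment set.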